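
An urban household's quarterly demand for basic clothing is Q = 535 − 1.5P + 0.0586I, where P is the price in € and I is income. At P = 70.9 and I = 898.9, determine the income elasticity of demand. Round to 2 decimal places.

0.11

At P = 70.9, I = 898.9: Q = 481.326.
Holding P constant, ∂Q/∂I = 0.0586.
η_I = (∂Q/∂I)·(I/Q) = 0.0586 × (898.9/481.326) = 0.11.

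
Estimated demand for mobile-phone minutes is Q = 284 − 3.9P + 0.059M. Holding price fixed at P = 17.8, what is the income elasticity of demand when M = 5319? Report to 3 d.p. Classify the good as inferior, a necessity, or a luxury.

0.594 (necessity)

At P = 17.8, M = 5319: Q = 528.401.
Holding P constant, ∂Q/∂M = 0.059.
η_M = (∂Q/∂M)·(M/Q) = 0.059 × (5319/528.401) = 0.594.
Since 0 < η < 1, this is a necessity.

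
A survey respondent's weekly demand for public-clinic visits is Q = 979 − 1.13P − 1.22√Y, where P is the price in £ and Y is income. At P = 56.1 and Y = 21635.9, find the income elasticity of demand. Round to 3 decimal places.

At P = 56.1, Y = 21635.9: Q = 736.155.
Holding P constant, ∂Q/∂Y = -1.22/(2√Y) = -0.00414708.
η_Y = (∂Q/∂Y)·(Y/Q) = -0.00414708 × (21635.9/736.155) = -0.122.

-0.122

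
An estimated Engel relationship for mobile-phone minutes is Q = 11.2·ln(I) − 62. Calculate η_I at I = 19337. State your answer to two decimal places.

At I = 19337: Q = 48.541.
dQ/dI = 11.2/I = 0.0005792 at this income.
η = (dQ/dI)·(I/Q) = 0.0005792 × (19337/48.541) = 0.23.

0.23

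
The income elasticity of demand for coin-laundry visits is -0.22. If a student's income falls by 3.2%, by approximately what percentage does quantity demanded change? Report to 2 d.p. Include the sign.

0.70%

%ΔQ ≈ η × %ΔI = -0.22 × (-3.2%) = 0.70%.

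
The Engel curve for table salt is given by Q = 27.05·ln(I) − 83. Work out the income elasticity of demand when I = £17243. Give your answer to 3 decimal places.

At I = 17243: Q = 180.877.
dQ/dI = 27.05/I = 0.00156875 at this income.
η = (dQ/dI)·(I/Q) = 0.00156875 × (17243/180.877) = 0.150.

0.150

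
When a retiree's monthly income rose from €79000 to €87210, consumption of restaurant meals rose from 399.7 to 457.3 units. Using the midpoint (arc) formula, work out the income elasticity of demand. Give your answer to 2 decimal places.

ΔQ = 457.3 − 399.7 = 57.6; midpoint Q̄ = (399.7 + 457.3)/2 = 428.5.
ΔI = 87210 − 79000 = 8210; midpoint Ī = (79000 + 87210)/2 = 83105.
η = (ΔQ/Q̄) ÷ (ΔI/Ī) = (57.6/428.5) ÷ (8210/83105) = 1.36.

1.36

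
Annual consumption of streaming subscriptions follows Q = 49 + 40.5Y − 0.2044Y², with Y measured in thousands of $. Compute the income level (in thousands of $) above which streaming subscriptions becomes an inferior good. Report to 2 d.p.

99.07

dQ/dY = 40.5 − 0.4088Y.
The good is inferior where dQ/dY < 0. Setting dQ/dY = 0 gives Y = 40.5 / 0.4088 = 99.07.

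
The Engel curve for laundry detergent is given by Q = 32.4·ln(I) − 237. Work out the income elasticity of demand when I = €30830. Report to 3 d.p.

At I = 30830: Q = 97.894.
dQ/dI = 32.4/I = 0.00105092 at this income.
η = (dQ/dI)·(I/Q) = 0.00105092 × (30830/97.894) = 0.331.

0.331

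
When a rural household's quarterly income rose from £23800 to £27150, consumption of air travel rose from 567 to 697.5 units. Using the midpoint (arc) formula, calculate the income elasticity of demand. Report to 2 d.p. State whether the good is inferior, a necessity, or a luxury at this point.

1.57 (luxury)

ΔQ = 697.5 − 567 = 130.5; midpoint Q̄ = (567 + 697.5)/2 = 632.25.
ΔI = 27150 − 23800 = 3350; midpoint Ī = (23800 + 27150)/2 = 25475.
η = (ΔQ/Q̄) ÷ (ΔI/Ī) = (130.5/632.25) ÷ (3350/25475) = 1.57.
η > 1 ⇒ luxury.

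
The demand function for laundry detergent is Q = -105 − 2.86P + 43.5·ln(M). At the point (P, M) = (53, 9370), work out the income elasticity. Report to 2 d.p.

0.31

At P = 53, M = 9370: Q = 141.239.
Holding P constant, ∂Q/∂M = 43.5/M = 0.00464248.
η_M = (∂Q/∂M)·(M/Q) = 0.00464248 × (9370/141.239) = 0.31.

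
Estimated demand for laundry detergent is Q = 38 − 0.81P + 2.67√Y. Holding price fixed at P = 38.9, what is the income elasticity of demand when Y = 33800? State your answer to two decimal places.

0.49

At P = 38.9, Y = 33800: Q = 497.365.
Holding P constant, ∂Q/∂Y = 2.67/(2√Y) = 0.00726144.
η_Y = (∂Q/∂Y)·(Y/Q) = 0.00726144 × (33800/497.365) = 0.49.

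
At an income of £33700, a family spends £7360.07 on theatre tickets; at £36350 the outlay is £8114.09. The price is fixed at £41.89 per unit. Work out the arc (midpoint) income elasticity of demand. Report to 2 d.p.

1.29

With a constant price, Q₁ = 7360.07/41.89 = 175.700 and Q₂ = 8114.09/41.89 = 193.700 (equivalently, work directly with expenditure since P cancels).
Midpoint %ΔQ = (8114.09 − 7360.07)/7737.08 = 0.09746; midpoint %ΔI = (36350 − 33700)/35025 = 0.07566.
η = 0.09746 / 0.07566 = 1.29.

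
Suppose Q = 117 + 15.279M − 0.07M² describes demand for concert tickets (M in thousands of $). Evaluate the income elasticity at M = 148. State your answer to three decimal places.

At M = 148: Q = 845.0120.
dQ/dM = 15.279 − 0.14M = -5.44100.
η = (dQ/dM)·(M/Q) = -5.44100 × (148/845.0120) = -0.953.

-0.953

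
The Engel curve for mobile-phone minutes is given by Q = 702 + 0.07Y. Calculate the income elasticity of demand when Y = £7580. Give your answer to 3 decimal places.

At Y = 7580: Q = 1232.600.
dQ/dY = 0.07.
η = (dQ/dY)·(Y/Q) = 0.07 × (7580/1232.600) = 0.430.

0.430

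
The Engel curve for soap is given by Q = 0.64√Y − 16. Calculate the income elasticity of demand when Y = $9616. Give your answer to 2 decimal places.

0.67

At Y = 9616: Q = 46.759.
dQ/dY = 0.64/(2√Y) = 0.00326327 at this income.
η = (dQ/dY)·(Y/Q) = 0.00326327 × (9616/46.759) = 0.67.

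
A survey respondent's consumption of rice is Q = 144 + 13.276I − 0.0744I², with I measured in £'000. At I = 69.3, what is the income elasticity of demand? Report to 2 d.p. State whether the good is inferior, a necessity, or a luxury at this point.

At I = 69.3: Q = 706.7215.
dQ/dI = 13.276 − 0.1488I = 2.96416.
η = (dQ/dI)·(I/Q) = 2.96416 × (69.3/706.7215) = 0.29.
0 < η < 1 ⇒ necessity.

0.29 (necessity)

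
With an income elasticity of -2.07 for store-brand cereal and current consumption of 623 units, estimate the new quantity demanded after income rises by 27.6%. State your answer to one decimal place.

267.1

%ΔQ ≈ η × %ΔI = -2.07 × 27.6% = -57.132%.
New Q ≈ 623 × (1 − 0.57132) = 267.1.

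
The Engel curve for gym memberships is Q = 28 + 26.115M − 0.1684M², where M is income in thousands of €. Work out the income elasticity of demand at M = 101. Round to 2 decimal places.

-0.84

At M = 101: Q = 947.7666.
dQ/dM = 26.115 − 0.3368M = -7.90180.
η = (dQ/dM)·(M/Q) = -7.90180 × (101/947.7666) = -0.84.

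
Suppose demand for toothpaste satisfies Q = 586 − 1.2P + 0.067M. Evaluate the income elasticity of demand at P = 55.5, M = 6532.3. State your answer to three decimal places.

At P = 55.5, M = 6532.3: Q = 957.064.
Holding P constant, ∂Q/∂M = 0.067.
η_M = (∂Q/∂M)·(M/Q) = 0.067 × (6532.3/957.064) = 0.457.

0.457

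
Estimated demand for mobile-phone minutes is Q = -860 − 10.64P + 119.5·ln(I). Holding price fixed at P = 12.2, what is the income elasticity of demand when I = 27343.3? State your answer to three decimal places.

At P = 12.2, I = 27343.3: Q = 231.031.
Holding P constant, ∂Q/∂I = 119.5/I = 0.00437036.
η_I = (∂Q/∂I)·(I/Q) = 0.00437036 × (27343.3/231.031) = 0.517.

0.517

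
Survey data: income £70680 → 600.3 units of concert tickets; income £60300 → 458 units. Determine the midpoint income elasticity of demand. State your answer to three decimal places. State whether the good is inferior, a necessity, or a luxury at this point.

ΔQ = 458 − 600.3 = -142.3; midpoint Q̄ = (600.3 + 458)/2 = 529.15.
ΔI = 60300 − 70680 = -10380; midpoint Ī = (70680 + 60300)/2 = 65490.
η = (ΔQ/Q̄) ÷ (ΔI/Ī) = (-142.3/529.15) ÷ (-10380/65490) = 1.697.
η > 1 ⇒ luxury.

1.697 (luxury)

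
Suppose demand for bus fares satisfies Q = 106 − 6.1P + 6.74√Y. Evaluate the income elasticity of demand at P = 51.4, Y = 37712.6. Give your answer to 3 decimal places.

0.594

At P = 51.4, Y = 37712.6: Q = 1101.350.
Holding P constant, ∂Q/∂Y = 6.74/(2√Y) = 0.0173535.
η_Y = (∂Q/∂Y)·(Y/Q) = 0.0173535 × (37712.6/1101.350) = 0.594.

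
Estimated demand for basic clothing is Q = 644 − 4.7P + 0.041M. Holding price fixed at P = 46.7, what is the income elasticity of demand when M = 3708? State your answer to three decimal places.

At P = 46.7, M = 3708: Q = 576.538.
Holding P constant, ∂Q/∂M = 0.041.
η_M = (∂Q/∂M)·(M/Q) = 0.041 × (3708/576.538) = 0.264.

0.264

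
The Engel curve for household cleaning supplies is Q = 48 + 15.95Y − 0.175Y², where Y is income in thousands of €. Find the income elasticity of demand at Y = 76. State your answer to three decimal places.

-3.245

At Y = 76: Q = 249.4000.
dQ/dY = 15.95 − 0.35Y = -10.65000.
η = (dQ/dY)·(Y/Q) = -10.65000 × (76/249.4000) = -3.245.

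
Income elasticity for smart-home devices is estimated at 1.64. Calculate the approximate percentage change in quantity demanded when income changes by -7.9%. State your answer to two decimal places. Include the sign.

%ΔQ ≈ η × %ΔI = 1.64 × (-7.9%) = -12.96%.

-12.96%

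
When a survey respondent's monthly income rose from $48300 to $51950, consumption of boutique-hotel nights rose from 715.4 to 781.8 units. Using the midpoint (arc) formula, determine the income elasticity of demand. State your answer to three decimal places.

ΔQ = 781.8 − 715.4 = 66.4; midpoint Q̄ = (715.4 + 781.8)/2 = 748.6.
ΔI = 51950 − 48300 = 3650; midpoint Ī = (48300 + 51950)/2 = 50125.
η = (ΔQ/Q̄) ÷ (ΔI/Ī) = (66.4/748.6) ÷ (3650/50125) = 1.218.

1.218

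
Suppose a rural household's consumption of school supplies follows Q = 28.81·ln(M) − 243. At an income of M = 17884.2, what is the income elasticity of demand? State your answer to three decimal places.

At M = 17884.2: Q = 39.098.
dQ/dM = 28.81/M = 0.00161092 at this income.
η = (dQ/dM)·(M/Q) = 0.00161092 × (17884.2/39.098) = 0.737.

0.737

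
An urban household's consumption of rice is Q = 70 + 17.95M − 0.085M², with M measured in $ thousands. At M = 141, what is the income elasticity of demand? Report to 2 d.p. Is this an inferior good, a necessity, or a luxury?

-0.93 (inferior good)

At M = 141: Q = 911.0650.
dQ/dM = 17.95 − 0.17M = -6.02000.
η = (dQ/dM)·(M/Q) = -6.02000 × (141/911.0650) = -0.93.
η < 0 ⇒ inferior good.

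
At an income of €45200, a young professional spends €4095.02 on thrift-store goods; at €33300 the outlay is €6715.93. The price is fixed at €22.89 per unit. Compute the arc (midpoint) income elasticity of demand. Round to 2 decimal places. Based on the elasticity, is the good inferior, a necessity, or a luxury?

With a constant price, Q₁ = 4095.02/22.89 = 178.900 and Q₂ = 6715.93/22.89 = 293.400 (equivalently, work directly with expenditure since P cancels).
Midpoint %ΔQ = (6715.93 − 4095.02)/5405.48 = 0.48486; midpoint %ΔI = (33300 − 45200)/39250 = -0.30318.
η = 0.48486 / -0.30318 = -1.60.
η < 0 ⇒ inferior good.

-1.60 (inferior good)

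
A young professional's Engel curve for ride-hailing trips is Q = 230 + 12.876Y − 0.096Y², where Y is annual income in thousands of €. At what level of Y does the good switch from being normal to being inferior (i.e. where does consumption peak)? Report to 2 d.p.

67.06

dQ/dY = 12.876 − 0.192Y.
The good is inferior where dQ/dY < 0. Setting dQ/dY = 0 gives Y = 12.876 / 0.192 = 67.06.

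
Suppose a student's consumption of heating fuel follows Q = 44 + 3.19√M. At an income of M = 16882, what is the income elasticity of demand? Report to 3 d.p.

0.452

At M = 16882: Q = 458.479.
dQ/dM = 3.19/(2√M) = 0.0122758 at this income.
η = (dQ/dM)·(M/Q) = 0.0122758 × (16882/458.479) = 0.452.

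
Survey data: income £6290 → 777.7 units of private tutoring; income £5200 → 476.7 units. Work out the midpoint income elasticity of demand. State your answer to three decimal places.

2.529

ΔQ = 476.7 − 777.7 = -301; midpoint Q̄ = (777.7 + 476.7)/2 = 627.2.
ΔI = 5200 − 6290 = -1090; midpoint Ī = (6290 + 5200)/2 = 5745.
η = (ΔQ/Q̄) ÷ (ΔI/Ī) = (-301/627.2) ÷ (-1090/5745) = 2.529.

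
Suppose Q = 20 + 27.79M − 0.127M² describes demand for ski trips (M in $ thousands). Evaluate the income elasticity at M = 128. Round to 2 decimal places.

-0.40

At M = 128: Q = 1496.3520.
dQ/dM = 27.79 − 0.254M = -4.72200.
η = (dQ/dM)·(M/Q) = -4.72200 × (128/1496.3520) = -0.40.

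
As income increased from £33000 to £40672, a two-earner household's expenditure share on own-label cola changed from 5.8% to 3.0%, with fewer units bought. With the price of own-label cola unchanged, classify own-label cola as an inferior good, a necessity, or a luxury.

Quantity demanded falls as income rises, so η < 0.

inferior good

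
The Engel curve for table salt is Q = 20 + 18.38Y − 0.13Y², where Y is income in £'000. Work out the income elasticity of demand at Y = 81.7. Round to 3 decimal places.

At Y = 81.7: Q = 653.9103.
dQ/dY = 18.38 − 0.26Y = -2.86200.
η = (dQ/dY)·(Y/Q) = -2.86200 × (81.7/653.9103) = -0.358.

-0.358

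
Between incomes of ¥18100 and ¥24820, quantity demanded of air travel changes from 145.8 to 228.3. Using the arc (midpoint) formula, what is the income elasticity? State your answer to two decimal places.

1.41

ΔQ = 228.3 − 145.8 = 82.5; midpoint Q̄ = (145.8 + 228.3)/2 = 187.05.
ΔI = 24820 − 18100 = 6720; midpoint Ī = (18100 + 24820)/2 = 21460.
η = (ΔQ/Q̄) ÷ (ΔI/Ī) = (82.5/187.05) ÷ (6720/21460) = 1.41.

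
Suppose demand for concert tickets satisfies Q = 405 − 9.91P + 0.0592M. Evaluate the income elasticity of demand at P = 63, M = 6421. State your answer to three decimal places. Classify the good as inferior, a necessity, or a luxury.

At P = 63, M = 6421: Q = 160.793.
Holding P constant, ∂Q/∂M = 0.0592.
η_M = (∂Q/∂M)·(M/Q) = 0.0592 × (6421/160.793) = 2.364.
Since η > 1, this is a luxury.

2.364 (luxury)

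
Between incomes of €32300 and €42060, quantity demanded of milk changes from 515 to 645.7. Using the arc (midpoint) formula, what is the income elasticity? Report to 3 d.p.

0.858

ΔQ = 645.7 − 515 = 130.7; midpoint Q̄ = (515 + 645.7)/2 = 580.35.
ΔI = 42060 − 32300 = 9760; midpoint Ī = (32300 + 42060)/2 = 37180.
η = (ΔQ/Q̄) ÷ (ΔI/Ī) = (130.7/580.35) ÷ (9760/37180) = 0.858.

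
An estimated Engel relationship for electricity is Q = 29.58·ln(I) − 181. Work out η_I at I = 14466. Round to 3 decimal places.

At I = 14466: Q = 102.363.
dQ/dI = 29.58/I = 0.00204479 at this income.
η = (dQ/dI)·(I/Q) = 0.00204479 × (14466/102.363) = 0.289.

0.289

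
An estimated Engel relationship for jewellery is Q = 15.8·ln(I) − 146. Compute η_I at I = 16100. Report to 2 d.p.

2.24

At I = 16100: Q = 7.048.
dQ/dI = 15.8/I = 0.000981366 at this income.
η = (dQ/dI)·(I/Q) = 0.000981366 × (16100/7.048) = 2.24.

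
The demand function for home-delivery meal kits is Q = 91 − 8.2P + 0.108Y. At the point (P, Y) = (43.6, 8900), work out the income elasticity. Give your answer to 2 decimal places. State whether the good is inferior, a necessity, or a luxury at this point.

At P = 43.6, Y = 8900: Q = 694.680.
Holding P constant, ∂Q/∂Y = 0.108.
η_Y = (∂Q/∂Y)·(Y/Q) = 0.108 × (8900/694.680) = 1.38.
Since η > 1, this is a luxury.

1.38 (luxury)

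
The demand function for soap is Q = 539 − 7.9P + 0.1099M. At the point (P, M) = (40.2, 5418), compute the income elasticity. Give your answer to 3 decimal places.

0.729

At P = 40.2, M = 5418: Q = 816.858.
Holding P constant, ∂Q/∂M = 0.1099.
η_M = (∂Q/∂M)·(M/Q) = 0.1099 × (5418/816.858) = 0.729.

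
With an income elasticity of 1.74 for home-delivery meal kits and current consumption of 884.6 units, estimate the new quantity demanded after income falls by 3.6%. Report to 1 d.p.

%ΔQ ≈ η × %ΔI = 1.74 × (-3.6%) = -6.264%.
New Q ≈ 884.6 × (1 − 0.06264) = 829.2.

829.2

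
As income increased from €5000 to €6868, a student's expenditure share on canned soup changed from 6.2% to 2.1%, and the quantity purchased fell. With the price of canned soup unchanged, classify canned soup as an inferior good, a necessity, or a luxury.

inferior good

Quantity demanded falls as income rises, so η < 0.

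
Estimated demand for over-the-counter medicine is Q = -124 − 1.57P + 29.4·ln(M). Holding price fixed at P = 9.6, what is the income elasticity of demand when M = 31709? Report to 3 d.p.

0.177

At P = 9.6, M = 31709: Q = 165.640.
Holding P constant, ∂Q/∂M = 29.4/M = 0.000927182.
η_M = (∂Q/∂M)·(M/Q) = 0.000927182 × (31709/165.640) = 0.177.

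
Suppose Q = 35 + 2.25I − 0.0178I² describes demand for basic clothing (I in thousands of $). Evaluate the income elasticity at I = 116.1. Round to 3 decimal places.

At I = 116.1: Q = 56.2951.
dQ/dI = 2.25 − 0.0356I = -1.88316.
η = (dQ/dI)·(I/Q) = -1.88316 × (116.1/56.2951) = -3.884.

-3.884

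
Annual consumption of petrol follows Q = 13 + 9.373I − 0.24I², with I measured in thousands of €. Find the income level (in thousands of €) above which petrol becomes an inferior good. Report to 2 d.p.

19.53

dQ/dI = 9.373 − 0.48I.
The good is inferior where dQ/dI < 0. Setting dQ/dI = 0 gives I = 9.373 / 0.48 = 19.53.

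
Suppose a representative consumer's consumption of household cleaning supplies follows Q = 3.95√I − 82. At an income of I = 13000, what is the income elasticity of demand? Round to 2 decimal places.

0.61

At I = 13000: Q = 368.369.
dQ/dI = 3.95/(2√I) = 0.0173219 at this income.
η = (dQ/dI)·(I/Q) = 0.0173219 × (13000/368.369) = 0.61.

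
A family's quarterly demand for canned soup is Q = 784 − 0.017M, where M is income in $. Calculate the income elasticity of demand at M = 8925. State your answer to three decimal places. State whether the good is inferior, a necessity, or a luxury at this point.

At M = 8925: Q = 632.275.
dQ/dM = −0.017.
η = (dQ/dM)·(M/Q) = -0.017 × (8925/632.275) = -0.240.
Since η < 0, the good is an inferior good.

-0.240 (inferior good)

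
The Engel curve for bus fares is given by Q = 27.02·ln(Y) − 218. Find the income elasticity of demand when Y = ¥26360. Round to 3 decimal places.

0.474

At Y = 26360: Q = 57.053.
dQ/dY = 27.02/Y = 0.00102504 at this income.
η = (dQ/dY)·(Y/Q) = 0.00102504 × (26360/57.053) = 0.474.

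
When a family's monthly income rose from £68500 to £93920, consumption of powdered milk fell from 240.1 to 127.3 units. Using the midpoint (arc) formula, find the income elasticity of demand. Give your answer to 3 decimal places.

-1.962

ΔQ = 127.3 − 240.1 = -112.8; midpoint Q̄ = (240.1 + 127.3)/2 = 183.7.
ΔI = 93920 − 68500 = 25420; midpoint Ī = (68500 + 93920)/2 = 81210.
η = (ΔQ/Q̄) ÷ (ΔI/Ī) = (-112.8/183.7) ÷ (25420/81210) = -1.962.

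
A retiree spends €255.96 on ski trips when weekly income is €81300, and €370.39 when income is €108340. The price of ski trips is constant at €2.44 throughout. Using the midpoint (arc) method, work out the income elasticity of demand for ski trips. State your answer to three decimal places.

1.281

With a constant price, Q₁ = 255.96/2.44 = 104.902 and Q₂ = 370.39/2.44 = 151.799 (equivalently, work directly with expenditure since P cancels).
Midpoint %ΔQ = (370.39 − 255.96)/313.18 = 0.36539; midpoint %ΔI = (108340 − 81300)/94820 = 0.28517.
η = 0.36539 / 0.28517 = 1.281.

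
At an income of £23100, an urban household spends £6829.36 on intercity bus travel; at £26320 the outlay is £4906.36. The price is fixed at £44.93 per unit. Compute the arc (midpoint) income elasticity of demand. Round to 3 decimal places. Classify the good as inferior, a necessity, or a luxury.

With a constant price, Q₁ = 6829.36/44.93 = 152.000 and Q₂ = 4906.36/44.93 = 109.200 (equivalently, work directly with expenditure since P cancels).
Midpoint %ΔQ = (4906.36 − 6829.36)/5867.86 = -0.32772; midpoint %ΔI = (26320 − 23100)/24710 = 0.13031.
η = -0.32772 / 0.13031 = -2.515.
η < 0 ⇒ inferior good.

-2.515 (inferior good)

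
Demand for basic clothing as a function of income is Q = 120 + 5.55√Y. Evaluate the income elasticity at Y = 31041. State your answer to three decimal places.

At Y = 31041: Q = 1097.824.
dQ/dY = 5.55/(2√Y) = 0.0157505 at this income.
η = (dQ/dY)·(Y/Q) = 0.0157505 × (31041/1097.824) = 0.445.

0.445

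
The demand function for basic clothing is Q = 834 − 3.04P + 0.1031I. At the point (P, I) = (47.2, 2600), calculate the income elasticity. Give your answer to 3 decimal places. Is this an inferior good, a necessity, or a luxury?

At P = 47.2, I = 2600: Q = 958.572.
Holding P constant, ∂Q/∂I = 0.1031.
η_I = (∂Q/∂I)·(I/Q) = 0.1031 × (2600/958.572) = 0.280.
Since 0 < η < 1, this is a necessity.

0.280 (necessity)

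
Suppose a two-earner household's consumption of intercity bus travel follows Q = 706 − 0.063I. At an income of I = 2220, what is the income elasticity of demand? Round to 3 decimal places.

-0.247

At I = 2220: Q = 566.140.
dQ/dI = −0.063.
η = (dQ/dI)·(I/Q) = -0.063 × (2220/566.140) = -0.247.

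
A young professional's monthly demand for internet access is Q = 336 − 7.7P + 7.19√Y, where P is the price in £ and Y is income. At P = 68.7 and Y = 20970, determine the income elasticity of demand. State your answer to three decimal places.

At P = 68.7, Y = 20970: Q = 848.195.
Holding P constant, ∂Q/∂Y = 7.19/(2√Y) = 0.0248256.
η_Y = (∂Q/∂Y)·(Y/Q) = 0.0248256 × (20970/848.195) = 0.614.

0.614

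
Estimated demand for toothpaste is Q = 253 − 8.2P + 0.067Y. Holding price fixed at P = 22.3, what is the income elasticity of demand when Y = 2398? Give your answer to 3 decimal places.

0.696

At P = 22.3, Y = 2398: Q = 230.806.
Holding P constant, ∂Q/∂Y = 0.067.
η_Y = (∂Q/∂Y)·(Y/Q) = 0.067 × (2398/230.806) = 0.696.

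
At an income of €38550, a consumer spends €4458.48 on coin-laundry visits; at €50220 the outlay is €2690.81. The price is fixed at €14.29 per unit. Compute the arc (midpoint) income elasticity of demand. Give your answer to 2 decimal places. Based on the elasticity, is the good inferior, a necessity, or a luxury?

With a constant price, Q₁ = 4458.48/14.29 = 312.000 and Q₂ = 2690.81/14.29 = 188.300 (equivalently, work directly with expenditure since P cancels).
Midpoint %ΔQ = (2690.81 − 4458.48)/3574.64 = -0.49450; midpoint %ΔI = (50220 − 38550)/44385 = 0.26293.
η = -0.49450 / 0.26293 = -1.88.
η < 0 ⇒ inferior good.

-1.88 (inferior good)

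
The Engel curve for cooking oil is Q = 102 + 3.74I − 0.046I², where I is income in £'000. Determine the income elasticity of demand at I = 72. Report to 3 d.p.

-1.563

At I = 72: Q = 132.8160.
dQ/dI = 3.74 − 0.092I = -2.88400.
η = (dQ/dI)·(I/Q) = -2.88400 × (72/132.8160) = -1.563.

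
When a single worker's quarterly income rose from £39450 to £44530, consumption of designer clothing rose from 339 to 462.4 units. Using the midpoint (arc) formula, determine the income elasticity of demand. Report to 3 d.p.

ΔQ = 462.4 − 339 = 123.4; midpoint Q̄ = (339 + 462.4)/2 = 400.7.
ΔI = 44530 − 39450 = 5080; midpoint Ī = (39450 + 44530)/2 = 41990.
η = (ΔQ/Q̄) ÷ (ΔI/Ī) = (123.4/400.7) ÷ (5080/41990) = 2.546.

2.546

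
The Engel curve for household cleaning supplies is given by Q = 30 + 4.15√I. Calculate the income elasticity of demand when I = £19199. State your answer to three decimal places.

At I = 19199: Q = 605.026.
dQ/dI = 4.15/(2√I) = 0.0149754 at this income.
η = (dQ/dI)·(I/Q) = 0.0149754 × (19199/605.026) = 0.475.

0.475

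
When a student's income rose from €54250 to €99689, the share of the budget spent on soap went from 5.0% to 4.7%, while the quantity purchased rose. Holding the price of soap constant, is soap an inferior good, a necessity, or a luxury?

necessity

Quantity rises but the budget share falls as income rises, so 0 < η < 1.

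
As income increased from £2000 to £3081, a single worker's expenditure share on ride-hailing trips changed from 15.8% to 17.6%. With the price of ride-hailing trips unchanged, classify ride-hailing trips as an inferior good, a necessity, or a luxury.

The budget share rises as income rises, so η > 1.

luxury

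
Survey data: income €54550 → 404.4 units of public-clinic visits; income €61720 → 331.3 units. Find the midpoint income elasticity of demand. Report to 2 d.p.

-1.61

ΔQ = 331.3 − 404.4 = -73.1; midpoint Q̄ = (404.4 + 331.3)/2 = 367.85.
ΔI = 61720 − 54550 = 7170; midpoint Ī = (54550 + 61720)/2 = 58135.
η = (ΔQ/Q̄) ÷ (ΔI/Ī) = (-73.1/367.85) ÷ (7170/58135) = -1.61.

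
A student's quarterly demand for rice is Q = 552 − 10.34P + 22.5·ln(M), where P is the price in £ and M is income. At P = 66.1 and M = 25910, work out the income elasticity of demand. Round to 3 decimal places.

0.232

At P = 66.1, M = 25910: Q = 97.180.
Holding P constant, ∂Q/∂M = 22.5/M = 0.000868391.
η_M = (∂Q/∂M)·(M/Q) = 0.000868391 × (25910/97.180) = 0.232.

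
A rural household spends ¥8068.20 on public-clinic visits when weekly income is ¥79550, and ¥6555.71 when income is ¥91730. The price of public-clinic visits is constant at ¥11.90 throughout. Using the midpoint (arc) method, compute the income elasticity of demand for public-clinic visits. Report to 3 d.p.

With a constant price, Q₁ = 8068.20/11.90 = 678.000 and Q₂ = 6555.71/11.90 = 550.900 (equivalently, work directly with expenditure since P cancels).
Midpoint %ΔQ = (6555.71 − 8068.20)/7311.96 = -0.20685; midpoint %ΔI = (91730 − 79550)/85640 = 0.14222.
η = -0.20685 / 0.14222 = -1.454.

-1.454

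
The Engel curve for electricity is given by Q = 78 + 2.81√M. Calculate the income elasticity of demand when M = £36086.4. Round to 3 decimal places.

0.436

At M = 36086.4: Q = 611.799.
dQ/dM = 2.81/(2√M) = 0.00739613 at this income.
η = (dQ/dM)·(M/Q) = 0.00739613 × (36086.4/611.799) = 0.436.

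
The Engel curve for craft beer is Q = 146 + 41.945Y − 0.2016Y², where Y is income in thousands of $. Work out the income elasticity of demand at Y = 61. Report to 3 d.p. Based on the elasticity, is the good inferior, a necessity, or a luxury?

0.541 (necessity)

At Y = 61: Q = 1954.4914.
dQ/dY = 41.945 − 0.4032Y = 17.34980.
η = (dQ/dY)·(Y/Q) = 17.34980 × (61/1954.4914) = 0.541.
0 < η < 1 ⇒ necessity.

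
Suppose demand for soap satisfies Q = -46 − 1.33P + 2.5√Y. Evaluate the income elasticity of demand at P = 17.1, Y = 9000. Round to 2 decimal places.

At P = 17.1, Y = 9000: Q = 168.428.
Holding P constant, ∂Q/∂Y = 2.5/(2√Y) = 0.0131762.
η_Y = (∂Q/∂Y)·(Y/Q) = 0.0131762 × (9000/168.428) = 0.70.

0.70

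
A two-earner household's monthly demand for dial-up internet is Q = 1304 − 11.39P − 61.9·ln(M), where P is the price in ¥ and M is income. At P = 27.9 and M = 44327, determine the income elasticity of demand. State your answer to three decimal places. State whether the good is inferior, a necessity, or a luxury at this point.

At P = 27.9, M = 44327: Q = 323.929.
Holding P constant, ∂Q/∂M = -61.9/M = -0.00139644.
η_M = (∂Q/∂M)·(M/Q) = -0.00139644 × (44327/323.929) = -0.191.
Since η < 0, this is an inferior good.

-0.191 (inferior good)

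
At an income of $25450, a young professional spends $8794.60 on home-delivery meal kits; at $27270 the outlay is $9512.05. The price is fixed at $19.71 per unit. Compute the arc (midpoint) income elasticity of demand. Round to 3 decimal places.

With a constant price, Q₁ = 8794.60/19.71 = 446.200 and Q₂ = 9512.05/19.71 = 482.600 (equivalently, work directly with expenditure since P cancels).
Midpoint %ΔQ = (9512.05 − 8794.60)/9153.33 = 0.07838; midpoint %ΔI = (27270 − 25450)/26360 = 0.06904.
η = 0.07838 / 0.06904 = 1.135.

1.135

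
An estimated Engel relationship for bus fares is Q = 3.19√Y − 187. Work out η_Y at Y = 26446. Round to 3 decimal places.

0.782

At Y = 26446: Q = 331.765.
dQ/dY = 3.19/(2√Y) = 0.00980801 at this income.
η = (dQ/dY)·(Y/Q) = 0.00980801 × (26446/331.765) = 0.782.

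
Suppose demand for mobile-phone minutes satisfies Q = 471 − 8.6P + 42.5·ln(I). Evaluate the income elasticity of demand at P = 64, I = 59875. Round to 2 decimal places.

At P = 64, I = 59875: Q = 388.101.
Holding P constant, ∂Q/∂I = 42.5/I = 0.000709812.
η_I = (∂Q/∂I)·(I/Q) = 0.000709812 × (59875/388.101) = 0.11.

0.11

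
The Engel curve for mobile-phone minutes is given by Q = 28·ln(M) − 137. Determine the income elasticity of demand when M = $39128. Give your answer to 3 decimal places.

At M = 39128: Q = 159.089.
dQ/dM = 28/M = 0.0007156 at this income.
η = (dQ/dM)·(M/Q) = 0.0007156 × (39128/159.089) = 0.176.

0.176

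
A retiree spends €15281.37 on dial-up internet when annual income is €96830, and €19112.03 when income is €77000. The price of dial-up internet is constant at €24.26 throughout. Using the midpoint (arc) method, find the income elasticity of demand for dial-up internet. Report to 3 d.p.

With a constant price, Q₁ = 15281.37/24.26 = 629.900 and Q₂ = 19112.03/24.26 = 787.800 (equivalently, work directly with expenditure since P cancels).
Midpoint %ΔQ = (19112.03 − 15281.37)/17196.70 = 0.22276; midpoint %ΔI = (77000 − 96830)/86915 = -0.22815.
η = 0.22276 / -0.22815 = -0.976.

-0.976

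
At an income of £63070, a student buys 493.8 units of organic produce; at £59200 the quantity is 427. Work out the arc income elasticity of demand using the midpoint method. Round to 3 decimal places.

ΔQ = 427 − 493.8 = -66.8; midpoint Q̄ = (493.8 + 427)/2 = 460.4.
ΔI = 59200 − 63070 = -3870; midpoint Ī = (63070 + 59200)/2 = 61135.
η = (ΔQ/Q̄) ÷ (ΔI/Ī) = (-66.8/460.4) ÷ (-3870/61135) = 2.292.

2.292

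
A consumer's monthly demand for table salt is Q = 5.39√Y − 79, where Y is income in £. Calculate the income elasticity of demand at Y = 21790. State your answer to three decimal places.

0.555

At Y = 21790: Q = 716.641.
dQ/dY = 5.39/(2√Y) = 0.018257 at this income.
η = (dQ/dY)·(Y/Q) = 0.018257 × (21790/716.641) = 0.555.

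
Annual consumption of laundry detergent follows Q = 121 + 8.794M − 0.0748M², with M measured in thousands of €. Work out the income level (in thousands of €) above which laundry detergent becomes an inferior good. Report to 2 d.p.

dQ/dM = 8.794 − 0.1496M.
The good is inferior where dQ/dM < 0. Setting dQ/dM = 0 gives M = 8.794 / 0.1496 = 58.78.

58.78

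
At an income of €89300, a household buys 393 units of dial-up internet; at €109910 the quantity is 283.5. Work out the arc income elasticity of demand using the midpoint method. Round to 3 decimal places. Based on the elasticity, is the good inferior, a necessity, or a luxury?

-1.565 (inferior good)

ΔQ = 283.5 − 393 = -109.5; midpoint Q̄ = (393 + 283.5)/2 = 338.25.
ΔI = 109910 − 89300 = 20610; midpoint Ī = (89300 + 109910)/2 = 99605.
η = (ΔQ/Q̄) ÷ (ΔI/Ī) = (-109.5/338.25) ÷ (20610/99605) = -1.565.
η < 0 ⇒ inferior good.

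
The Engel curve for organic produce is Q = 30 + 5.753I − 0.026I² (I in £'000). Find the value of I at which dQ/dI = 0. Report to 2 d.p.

dQ/dI = 5.753 − 0.052I.
The good is inferior where dQ/dI < 0. Setting dQ/dI = 0 gives I = 5.753 / 0.052 = 110.63.

110.63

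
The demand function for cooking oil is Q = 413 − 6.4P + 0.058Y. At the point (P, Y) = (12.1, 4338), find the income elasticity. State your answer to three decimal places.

At P = 12.1, Y = 4338: Q = 587.164.
Holding P constant, ∂Q/∂Y = 0.058.
η_Y = (∂Q/∂Y)·(Y/Q) = 0.058 × (4338/587.164) = 0.429.

0.429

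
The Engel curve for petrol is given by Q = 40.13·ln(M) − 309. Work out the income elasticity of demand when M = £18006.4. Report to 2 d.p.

0.48

At M = 18006.4: Q = 84.213.
dQ/dM = 40.13/M = 0.00222865 at this income.
η = (dQ/dM)·(M/Q) = 0.00222865 × (18006.4/84.213) = 0.48.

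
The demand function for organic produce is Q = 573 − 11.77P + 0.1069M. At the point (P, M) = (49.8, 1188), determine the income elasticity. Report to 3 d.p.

1.115

At P = 49.8, M = 1188: Q = 113.851.
Holding P constant, ∂Q/∂M = 0.1069.
η_M = (∂Q/∂M)·(M/Q) = 0.1069 × (1188/113.851) = 1.115.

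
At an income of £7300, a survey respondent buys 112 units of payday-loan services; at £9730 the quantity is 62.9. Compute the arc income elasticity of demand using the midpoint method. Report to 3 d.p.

ΔQ = 62.9 − 112 = -49.1; midpoint Q̄ = (112 + 62.9)/2 = 87.45.
ΔI = 9730 − 7300 = 2430; midpoint Ī = (7300 + 9730)/2 = 8515.
η = (ΔQ/Q̄) ÷ (ΔI/Ī) = (-49.1/87.45) ÷ (2430/8515) = -1.967.

-1.967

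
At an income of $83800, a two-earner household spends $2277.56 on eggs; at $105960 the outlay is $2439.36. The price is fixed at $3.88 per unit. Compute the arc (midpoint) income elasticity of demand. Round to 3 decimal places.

With a constant price, Q₁ = 2277.56/3.88 = 587.000 and Q₂ = 2439.36/3.88 = 628.701 (equivalently, work directly with expenditure since P cancels).
Midpoint %ΔQ = (2439.36 − 2277.56)/2358.46 = 0.06860; midpoint %ΔI = (105960 − 83800)/94880 = 0.23356.
η = 0.06860 / 0.23356 = 0.294.

0.294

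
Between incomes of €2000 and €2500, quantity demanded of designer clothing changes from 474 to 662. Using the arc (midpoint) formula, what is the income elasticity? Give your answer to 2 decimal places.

ΔQ = 662 − 474 = 188; midpoint Q̄ = (474 + 662)/2 = 568.
ΔI = 2500 − 2000 = 500; midpoint Ī = (2000 + 2500)/2 = 2250.
η = (ΔQ/Q̄) ÷ (ΔI/Ī) = (188/568) ÷ (500/2250) = 1.49.

1.49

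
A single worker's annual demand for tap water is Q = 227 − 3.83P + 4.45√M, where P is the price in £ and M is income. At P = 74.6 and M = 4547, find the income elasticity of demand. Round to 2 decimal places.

0.62

At P = 74.6, M = 4547: Q = 241.352.
Holding P constant, ∂Q/∂M = 4.45/(2√M) = 0.0329965.
η_M = (∂Q/∂M)·(M/Q) = 0.0329965 × (4547/241.352) = 0.62.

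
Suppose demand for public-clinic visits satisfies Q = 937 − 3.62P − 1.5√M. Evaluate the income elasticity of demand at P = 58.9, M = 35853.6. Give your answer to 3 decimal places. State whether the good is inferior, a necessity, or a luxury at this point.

-0.323 (inferior good)

At P = 58.9, M = 35853.6: Q = 439.756.
Holding P constant, ∂Q/∂M = -1.5/(2√M) = -0.00396091.
η_M = (∂Q/∂M)·(M/Q) = -0.00396091 × (35853.6/439.756) = -0.323.
Since η < 0, this is an inferior good.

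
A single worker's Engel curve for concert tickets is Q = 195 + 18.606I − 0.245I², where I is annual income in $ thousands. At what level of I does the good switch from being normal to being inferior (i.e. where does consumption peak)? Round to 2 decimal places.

dQ/dI = 18.606 − 0.49I.
The good is inferior where dQ/dI < 0. Setting dQ/dI = 0 gives I = 18.606 / 0.49 = 37.97.

37.97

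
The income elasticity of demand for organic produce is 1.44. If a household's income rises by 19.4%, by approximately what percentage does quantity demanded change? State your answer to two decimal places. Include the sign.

%ΔQ ≈ η × %ΔI = 1.44 × 19.4% = 27.94%.

27.94%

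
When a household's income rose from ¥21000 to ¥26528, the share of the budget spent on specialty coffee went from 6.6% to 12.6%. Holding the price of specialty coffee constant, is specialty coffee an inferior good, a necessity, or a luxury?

The budget share rises as income rises, so η > 1.

luxury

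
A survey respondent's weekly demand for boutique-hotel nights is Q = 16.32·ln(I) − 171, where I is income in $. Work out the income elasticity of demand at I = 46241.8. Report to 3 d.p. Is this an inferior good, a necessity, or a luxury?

At I = 46241.8: Q = 4.304.
dQ/dI = 16.32/I = 0.000352927 at this income.
η = (dQ/dI)·(I/Q) = 0.000352927 × (46241.8/4.304) = 3.792.
Since η > 1, the good is a luxury.

3.792 (luxury)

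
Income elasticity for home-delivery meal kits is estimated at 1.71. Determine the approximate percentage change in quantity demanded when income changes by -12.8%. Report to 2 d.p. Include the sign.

-21.89%

%ΔQ ≈ η × %ΔI = 1.71 × (-12.8%) = -21.89%.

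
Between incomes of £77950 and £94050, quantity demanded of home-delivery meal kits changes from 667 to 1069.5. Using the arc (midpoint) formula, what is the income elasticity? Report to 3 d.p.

ΔQ = 1069.5 − 667 = 402.5; midpoint Q̄ = (667 + 1069.5)/2 = 868.25.
ΔI = 94050 − 77950 = 16100; midpoint Ī = (77950 + 94050)/2 = 86000.
η = (ΔQ/Q̄) ÷ (ΔI/Ī) = (402.5/868.25) ÷ (16100/86000) = 2.476.

2.476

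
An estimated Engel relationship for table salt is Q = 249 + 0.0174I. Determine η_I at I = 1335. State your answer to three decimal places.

0.085

At I = 1335: Q = 272.229.
dQ/dI = 0.0174.
η = (dQ/dI)·(I/Q) = 0.0174 × (1335/272.229) = 0.085.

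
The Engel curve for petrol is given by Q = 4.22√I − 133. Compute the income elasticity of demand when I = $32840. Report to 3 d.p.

0.605

At I = 32840: Q = 631.740.
dQ/dI = 4.22/(2√I) = 0.0116434 at this income.
η = (dQ/dI)·(I/Q) = 0.0116434 × (32840/631.740) = 0.605.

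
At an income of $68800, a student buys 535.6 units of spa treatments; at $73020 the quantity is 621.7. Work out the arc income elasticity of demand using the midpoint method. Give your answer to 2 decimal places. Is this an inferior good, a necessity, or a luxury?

2.50 (luxury)

ΔQ = 621.7 − 535.6 = 86.1; midpoint Q̄ = (535.6 + 621.7)/2 = 578.65.
ΔI = 73020 − 68800 = 4220; midpoint Ī = (68800 + 73020)/2 = 70910.
η = (ΔQ/Q̄) ÷ (ΔI/Ī) = (86.1/578.65) ÷ (4220/70910) = 2.50.
η > 1 ⇒ luxury.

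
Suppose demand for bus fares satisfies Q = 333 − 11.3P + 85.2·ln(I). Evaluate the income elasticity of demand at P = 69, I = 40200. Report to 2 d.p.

0.19

At P = 69, I = 40200: Q = 456.558.
Holding P constant, ∂Q/∂I = 85.2/I = 0.0021194.
η_I = (∂Q/∂I)·(I/Q) = 0.0021194 × (40200/456.558) = 0.19.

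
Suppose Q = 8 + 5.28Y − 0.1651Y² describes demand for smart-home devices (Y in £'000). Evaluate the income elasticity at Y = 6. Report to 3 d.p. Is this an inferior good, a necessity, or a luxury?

0.587 (necessity)

At Y = 6: Q = 33.7364.
dQ/dY = 5.28 − 0.3302Y = 3.29880.
η = (dQ/dY)·(Y/Q) = 3.29880 × (6/33.7364) = 0.587.
0 < η < 1 ⇒ necessity.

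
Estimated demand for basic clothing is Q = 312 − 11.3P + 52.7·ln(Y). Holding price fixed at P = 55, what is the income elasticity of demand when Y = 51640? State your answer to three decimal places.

0.201

At P = 55, Y = 51640: Q = 262.403.
Holding P constant, ∂Q/∂Y = 52.7/Y = 0.00102053.
η_Y = (∂Q/∂Y)·(Y/Q) = 0.00102053 × (51640/262.403) = 0.201.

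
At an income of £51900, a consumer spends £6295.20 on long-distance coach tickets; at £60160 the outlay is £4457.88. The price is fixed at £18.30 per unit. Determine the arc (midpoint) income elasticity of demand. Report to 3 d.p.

With a constant price, Q₁ = 6295.20/18.30 = 344.000 and Q₂ = 4457.88/18.30 = 243.600 (equivalently, work directly with expenditure since P cancels).
Midpoint %ΔQ = (4457.88 − 6295.20)/5376.54 = -0.34173; midpoint %ΔI = (60160 − 51900)/56030 = 0.14742.
η = -0.34173 / 0.14742 = -2.318.

-2.318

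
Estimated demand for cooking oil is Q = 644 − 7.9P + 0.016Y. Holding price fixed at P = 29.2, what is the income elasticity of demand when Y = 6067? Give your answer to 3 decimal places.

0.190

At P = 29.2, Y = 6067: Q = 510.392.
Holding P constant, ∂Q/∂Y = 0.016.
η_Y = (∂Q/∂Y)·(Y/Q) = 0.016 × (6067/510.392) = 0.190.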